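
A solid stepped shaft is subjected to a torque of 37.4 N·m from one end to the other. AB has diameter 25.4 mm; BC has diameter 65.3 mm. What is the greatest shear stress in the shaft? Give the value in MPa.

Under the same torque, τ_max = 16T/(πd³) is largest where d is smallest — segment AB (d = 25.4 mm).
τ_max = 16·37.40/(π·(0.0254)³) = 1.162×10^7 Pa.

11.6 MPa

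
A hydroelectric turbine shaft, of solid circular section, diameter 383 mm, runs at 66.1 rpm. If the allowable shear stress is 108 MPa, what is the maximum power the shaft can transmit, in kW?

J = πd⁴/32 = π(0.383)⁴/32 = 2.112×10^-3 m⁴.
T_max = τ_allow·J/r = 1.08×10^8 × 2.112×10^-3 / 0.192 = 1.191e6 N·m.
ω = 2π·66.1/60 = 6.922 rad/s, so P_max = T_max·ω = 8.247×10^6 W.

8250 kW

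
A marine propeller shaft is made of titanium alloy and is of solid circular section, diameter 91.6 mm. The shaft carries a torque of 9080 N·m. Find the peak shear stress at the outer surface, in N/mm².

60.2 N/mm²

J = πd⁴/32 = π(0.0916)⁴/32 = 6.912×10^-6 m⁴.
τ_max = T·r/J = 9080 × 0.0458 / 6.912×10^-6 = 6.017×10^7 Pa.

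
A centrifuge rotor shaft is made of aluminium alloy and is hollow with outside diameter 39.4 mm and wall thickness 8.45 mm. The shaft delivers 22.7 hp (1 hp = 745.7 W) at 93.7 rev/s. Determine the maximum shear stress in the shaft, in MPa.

ω = 2π·93.7 = 588.7 rad/s, so T = P/ω = 22.7×745.7 / 588.7 = 28.75 N·m.
J = π(d_o⁴ − d_i⁴)/32 = π(0.0394⁴ − 0.0225⁴)/32 = 2.114×10^-7 m⁴.
τ_max = T·r/J = 28.75 × 0.0197 / 2.114×10^-7 = 2.679×10^6 Pa.

2.68 MPa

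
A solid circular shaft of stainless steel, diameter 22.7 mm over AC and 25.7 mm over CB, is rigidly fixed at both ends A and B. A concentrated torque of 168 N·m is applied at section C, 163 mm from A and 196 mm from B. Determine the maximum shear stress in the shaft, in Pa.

3.09e7 Pa

Compatibility: T_A·a/J_AC = T_B·b/J_CB with T_A + T_B = T₀.
J_AC = 2.61×10^-8 m⁴, J_CB = 4.28×10^-8 m⁴, so T_A = T₀·(J_AC/a)/((J_AC/a)+(J_CB/b)) = 71.00 N·m, T_B = 97.00 N·m.
τ in each portion: τ_AC = 3.09×10^7 Pa, τ_CB = 2.91×10^7 Pa; maximum is in AC.
τ_max = T_AC·r/J = 71.00·0.0113/2.61×10^-8 = 3.091×10^7 Pa.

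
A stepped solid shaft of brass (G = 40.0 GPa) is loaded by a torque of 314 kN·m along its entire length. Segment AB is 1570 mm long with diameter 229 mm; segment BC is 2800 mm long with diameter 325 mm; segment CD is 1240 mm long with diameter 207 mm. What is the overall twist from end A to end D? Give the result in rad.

0.120 rad

J_AB = π(0.229)⁴/32 = 2.70×10^-4 m⁴; J_BC = π(0.325)⁴/32 = 1.10×10^-3 m⁴; J_CD = π(0.207)⁴/32 = 1.80×10^-4 m⁴.
θ = (T/G)·Σ L_i/J_i = (314000/40.0×10⁹)·(1.57/2.70×10^-4 + 2.80/1.10×10^-3 + 1.24/1.80×10^-4) = 0.1197 rad.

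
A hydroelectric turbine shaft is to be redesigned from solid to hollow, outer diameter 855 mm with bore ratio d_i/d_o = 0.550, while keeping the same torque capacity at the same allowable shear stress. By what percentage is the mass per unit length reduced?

25.6 %

Equal τ_max and T ⇒ the solid shaft needs d_s³ = d_o³(1−k⁴), so d_s = 855·(1−0.550⁴)^(1/3) = 828.1 mm.
Area ratio A_h/A_s = d_o²(1−k²)/d_s² = (1−k²)/(1−k⁴)^(2/3) = 0.7436.
Mass saving = 1 − 0.7436 = 25.6 %.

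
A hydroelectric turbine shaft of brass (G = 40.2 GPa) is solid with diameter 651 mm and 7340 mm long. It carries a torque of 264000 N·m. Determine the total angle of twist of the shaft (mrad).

2.73 mrad

J = πd⁴/32 = π(0.651)⁴/32 = 0.01763 m⁴.
θ = T·L/(G·J) = 264000 × 7.34 / (40.2×10⁹ × 0.01763) = 2.734×10^-3 rad.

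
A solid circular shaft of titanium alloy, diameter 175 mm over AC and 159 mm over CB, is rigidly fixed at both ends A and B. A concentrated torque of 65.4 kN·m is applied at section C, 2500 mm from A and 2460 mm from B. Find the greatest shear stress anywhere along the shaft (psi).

Compatibility: T_A·a/J_AC = T_B·b/J_CB with T_A + T_B = T₀.
J_AC = 9.21×10^-5 m⁴, J_CB = 6.27×10^-5 m⁴, so T_A = T₀·(J_AC/a)/((J_AC/a)+(J_CB/b)) = 38640 N·m, T_B = 26760 N·m.
τ in each portion: τ_AC = 3.67×10^7 Pa, τ_CB = 3.39×10^7 Pa; maximum is in AC.
τ_max = T_AC·r/J = 38640·0.0875/9.21×10^-5 = 3.672×10^7 Pa.

5330 psi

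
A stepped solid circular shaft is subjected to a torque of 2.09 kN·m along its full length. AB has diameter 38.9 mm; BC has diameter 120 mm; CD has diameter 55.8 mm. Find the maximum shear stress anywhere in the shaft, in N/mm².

181 N/mm²

Under the same torque, τ_max = 16T/(πd³) is largest where d is smallest — segment AB (d = 38.9 mm).
τ_max = 16·2090/(π·(0.0389)³) = 1.808×10^8 Pa.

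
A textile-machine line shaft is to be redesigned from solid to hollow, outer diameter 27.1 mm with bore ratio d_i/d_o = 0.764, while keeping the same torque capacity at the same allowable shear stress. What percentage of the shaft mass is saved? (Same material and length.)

Equal τ_max and T ⇒ the solid shaft needs d_s³ = d_o³(1−k⁴), so d_s = 27.1·(1−0.764⁴)^(1/3) = 23.59 mm.
Area ratio A_h/A_s = d_o²(1−k²)/d_s² = (1−k²)/(1−k⁴)^(2/3) = 0.5496.
Mass saving = 1 − 0.5496 = 45.0 %.

45.0 %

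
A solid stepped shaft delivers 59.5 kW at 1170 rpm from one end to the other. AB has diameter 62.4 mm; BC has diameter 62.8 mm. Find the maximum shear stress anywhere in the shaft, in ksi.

1.48 ksi

ω = 2π·1170/60 = 122.5 rad/s, so T = P/ω = 59.5×10³ / 122.5 = 485.6 N·m.
Under the same torque, τ_max = 16T/(πd³) is largest where d is smallest — segment AB (d = 62.4 mm).
τ_max = 16·485.6/(π·(0.0624)³) = 1.018×10^7 Pa.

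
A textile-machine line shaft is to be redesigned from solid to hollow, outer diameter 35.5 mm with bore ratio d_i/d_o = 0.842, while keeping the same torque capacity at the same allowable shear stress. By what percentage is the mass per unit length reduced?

Equal τ_max and T ⇒ the solid shaft needs d_s³ = d_o³(1−k⁴), so d_s = 35.5·(1−0.842⁴)^(1/3) = 28.13 mm.
Area ratio A_h/A_s = d_o²(1−k²)/d_s² = (1−k²)/(1−k⁴)^(2/3) = 0.4636.
Mass saving = 1 − 0.4636 = 53.6 %.

53.6 %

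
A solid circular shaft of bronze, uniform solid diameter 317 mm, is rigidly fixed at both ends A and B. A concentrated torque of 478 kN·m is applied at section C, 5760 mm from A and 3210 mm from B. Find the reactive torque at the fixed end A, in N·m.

With uniform GJ and both ends fixed, compatibility θ_AC = θ_CB gives T_A·a = T_B·b, together with T_A + T_B = T₀.
T_A = T₀·b/(a+b) = 478000·3210/8970 = 171100 N·m; T_B = 306900 N·m.

171000 N·m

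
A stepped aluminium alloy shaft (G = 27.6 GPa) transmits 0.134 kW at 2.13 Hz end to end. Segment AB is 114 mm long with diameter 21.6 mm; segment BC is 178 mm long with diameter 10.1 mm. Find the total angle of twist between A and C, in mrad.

ω = 2π·2.13 = 13.38 rad/s, so T = P/ω = 0.134×10³ / 13.38 = 10.01 N·m.
J_AB = π(0.0216)⁴/32 = 2.14×10^-8 m⁴; J_BC = π(0.0101)⁴/32 = 1.02×10^-9 m⁴.
θ = (T/G)·Σ L_i/J_i = (10.01/27.6×10⁹)·(0.114/2.14×10^-8 + 0.178/1.02×10^-9) = 0.06514 rad.

65.1 mrad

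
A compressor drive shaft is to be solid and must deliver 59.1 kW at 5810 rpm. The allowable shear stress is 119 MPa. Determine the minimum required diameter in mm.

16.1 mm

ω = 2π·5810/60 = 608.4 rad/s, so T = P/ω = 59.1×10³ / 608.4 = 97.14 N·m.
For a solid shaft τ_max = 16T/(πd³), so d = (16T/(π τ_allow))^(1/3) = (16·97.14/(π·1.19×10^8))^(1/3) = 0.01608 m.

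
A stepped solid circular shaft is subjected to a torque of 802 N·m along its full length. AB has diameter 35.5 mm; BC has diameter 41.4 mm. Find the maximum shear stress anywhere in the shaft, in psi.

Under the same torque, τ_max = 16T/(πd³) is largest where d is smallest — segment AB (d = 35.5 mm).
τ_max = 16·802.0/(π·(0.0355)³) = 9.130×10^7 Pa.

13200 psi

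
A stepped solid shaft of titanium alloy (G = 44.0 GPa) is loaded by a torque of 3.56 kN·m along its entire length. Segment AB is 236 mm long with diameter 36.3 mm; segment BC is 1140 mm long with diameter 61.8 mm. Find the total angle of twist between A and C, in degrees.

J_AB = π(0.0363)⁴/32 = 1.70×10^-7 m⁴; J_BC = π(0.0618)⁴/32 = 1.43×10^-6 m⁴.
θ = (T/G)·Σ L_i/J_i = (3560/44.0×10⁹)·(0.236/1.70×10^-7 + 1.14/1.43×10^-6) = 0.1764 rad.

10.1°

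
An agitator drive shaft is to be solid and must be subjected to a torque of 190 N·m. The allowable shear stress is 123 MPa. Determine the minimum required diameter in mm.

19.9 mm

For a solid shaft τ_max = 16T/(πd³), so d = (16T/(π τ_allow))^(1/3) = (16·190.0/(π·1.23×10^8))^(1/3) = 0.01989 m.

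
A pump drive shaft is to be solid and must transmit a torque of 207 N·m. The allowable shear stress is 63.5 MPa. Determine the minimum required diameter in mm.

25.5 mm

For a solid shaft τ_max = 16T/(πd³), so d = (16T/(π τ_allow))^(1/3) = (16·207.0/(π·6.35×10^7))^(1/3) = 0.02551 m.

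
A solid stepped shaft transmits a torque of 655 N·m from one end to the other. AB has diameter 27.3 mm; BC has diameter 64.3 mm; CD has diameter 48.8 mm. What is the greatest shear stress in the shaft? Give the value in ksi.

Under the same torque, τ_max = 16T/(πd³) is largest where d is smallest — segment AB (d = 27.3 mm).
τ_max = 16·655.0/(π·(0.0273)³) = 1.640×10^8 Pa.

23.8 ksi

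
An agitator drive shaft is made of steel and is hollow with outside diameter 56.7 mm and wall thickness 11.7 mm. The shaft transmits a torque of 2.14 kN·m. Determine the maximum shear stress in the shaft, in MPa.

67.9 MPa

J = π(d_o⁴ − d_i⁴)/32 = π(0.0567⁴ − 0.0333⁴)/32 = 8.940×10^-7 m⁴.
τ_max = T·r/J = 2140 × 0.0284 / 8.940×10^-7 = 6.786×10^7 Pa.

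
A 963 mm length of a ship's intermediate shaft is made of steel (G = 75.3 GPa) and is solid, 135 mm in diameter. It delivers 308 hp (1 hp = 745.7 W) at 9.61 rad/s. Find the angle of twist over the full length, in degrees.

ω = 9.61 rad/s, so T = P/ω = 308×745.7 / 9.610 = 23900 N·m.
J = πd⁴/32 = π(0.135)⁴/32 = 3.261×10^-5 m⁴.
θ = T·L/(G·J) = 23900 × 0.963 / (75.3×10⁹ × 3.261×10^-5) = 9.373×10^-3 rad.

0.537°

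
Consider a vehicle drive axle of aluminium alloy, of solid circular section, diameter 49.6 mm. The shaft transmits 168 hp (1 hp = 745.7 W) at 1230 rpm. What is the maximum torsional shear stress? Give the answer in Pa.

ω = 2π·1230/60 = 128.8 rad/s, so T = P/ω = 168×745.7 / 128.8 = 972.6 N·m.
J = πd⁴/32 = π(0.0496)⁴/32 = 5.942×10^-7 m⁴.
τ_max = T·r/J = 972.6 × 0.0248 / 5.942×10^-7 = 4.059×10^7 Pa.

4.06e7 Pa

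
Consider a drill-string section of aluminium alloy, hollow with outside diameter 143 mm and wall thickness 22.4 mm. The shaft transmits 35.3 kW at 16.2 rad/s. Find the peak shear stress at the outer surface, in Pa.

4.88e6 Pa

ω = 16.2 rad/s, so T = P/ω = 35.3×10³ / 16.20 = 2179 N·m.
J = π(d_o⁴ − d_i⁴)/32 = π(0.143⁴ − 0.0982⁴)/32 = 3.192×10^-5 m⁴.
τ_max = T·r/J = 2179 × 0.0715 / 3.192×10^-5 = 4.880×10^6 Pa.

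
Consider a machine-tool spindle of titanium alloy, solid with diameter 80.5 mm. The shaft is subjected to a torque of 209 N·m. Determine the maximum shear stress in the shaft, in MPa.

2.04 MPa

J = πd⁴/32 = π(0.0805)⁴/32 = 4.123×10^-6 m⁴.
τ_max = T·r/J = 209.0 × 0.0403 / 4.123×10^-6 = 2.040×10^6 Pa.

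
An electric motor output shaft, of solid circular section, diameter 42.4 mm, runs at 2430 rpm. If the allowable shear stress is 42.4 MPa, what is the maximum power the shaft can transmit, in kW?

J = πd⁴/32 = π(0.0424)⁴/32 = 3.173×10^-7 m⁴.
T_max = τ_allow·J/r = 4.24×10^7 × 3.173×10^-7 / 0.0212 = 634.6 N·m.
ω = 2π·2430/60 = 254.5 rad/s, so P_max = T_max·ω = 1.615×10^5 W.

161 kW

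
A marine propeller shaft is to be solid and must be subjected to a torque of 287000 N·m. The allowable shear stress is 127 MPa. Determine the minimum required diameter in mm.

For a solid shaft τ_max = 16T/(πd³), so d = (16T/(π τ_allow))^(1/3) = (16·287000/(π·1.27×10^8))^(1/3) = 0.2258 m.

226 mm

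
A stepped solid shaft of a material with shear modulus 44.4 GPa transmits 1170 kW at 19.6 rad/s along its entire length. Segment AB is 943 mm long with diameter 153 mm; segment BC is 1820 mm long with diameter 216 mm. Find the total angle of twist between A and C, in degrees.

2.01°

ω = 19.6 rad/s, so T = P/ω = 1170×10³ / 19.60 = 59690 N·m.
J_AB = π(0.153)⁴/32 = 5.38×10^-5 m⁴; J_BC = π(0.216)⁴/32 = 2.14×10^-4 m⁴.
θ = (T/G)·Σ L_i/J_i = (59690/44.4×10⁹)·(0.943/5.38×10^-5 + 1.82/2.14×10^-4) = 0.03502 rad.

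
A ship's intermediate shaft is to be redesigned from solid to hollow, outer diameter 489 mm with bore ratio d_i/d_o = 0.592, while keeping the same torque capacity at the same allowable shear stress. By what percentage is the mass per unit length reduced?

29.1 %

Equal τ_max and T ⇒ the solid shaft needs d_s³ = d_o³(1−k⁴), so d_s = 489·(1−0.592⁴)^(1/3) = 468.1 mm.
Area ratio A_h/A_s = d_o²(1−k²)/d_s² = (1−k²)/(1−k⁴)^(2/3) = 0.7088.
Mass saving = 1 − 0.7088 = 29.1 %.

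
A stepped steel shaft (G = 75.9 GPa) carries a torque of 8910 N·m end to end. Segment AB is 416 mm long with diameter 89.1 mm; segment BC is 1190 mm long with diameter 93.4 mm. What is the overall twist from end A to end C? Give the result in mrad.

26.6 mrad

J_AB = π(0.0891)⁴/32 = 6.19×10^-6 m⁴; J_BC = π(0.0934)⁴/32 = 7.47×10^-6 m⁴.
θ = (T/G)·Σ L_i/J_i = (8910/75.9×10⁹)·(0.416/6.19×10^-6 + 1.19/7.47×10^-6) = 0.02659 rad.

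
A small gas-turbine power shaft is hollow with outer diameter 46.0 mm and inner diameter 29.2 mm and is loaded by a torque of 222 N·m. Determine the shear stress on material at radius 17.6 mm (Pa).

J = π(d_o⁴ − d_i⁴)/32 = π(0.0460⁴ − 0.0292⁴)/32 = 3.682×10^-7 m⁴.
Shear stress varies linearly with radius: τ = T·r/J = 222.0 × 0.0176 / 3.682×10^-7 = 1.061×10^7 Pa.

1.06e7 Pa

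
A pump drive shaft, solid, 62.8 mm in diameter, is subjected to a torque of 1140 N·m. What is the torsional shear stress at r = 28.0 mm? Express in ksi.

3.03 ksi

J = πd⁴/32 = π(0.0628)⁴/32 = 1.527×10^-6 m⁴.
Shear stress varies linearly with radius: τ = T·r/J = 1140 × 0.0280 / 1.527×10^-6 = 2.090×10^7 Pa.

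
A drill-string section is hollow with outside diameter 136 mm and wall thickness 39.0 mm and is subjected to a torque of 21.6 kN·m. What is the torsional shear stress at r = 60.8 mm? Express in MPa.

40.4 MPa

J = π(d_o⁴ − d_i⁴)/32 = π(0.136⁴ − 0.0580⁴)/32 = 3.247×10^-5 m⁴.
Shear stress varies linearly with radius: τ = T·r/J = 21600 × 0.0608 / 3.247×10^-5 = 4.044×10^7 Pa.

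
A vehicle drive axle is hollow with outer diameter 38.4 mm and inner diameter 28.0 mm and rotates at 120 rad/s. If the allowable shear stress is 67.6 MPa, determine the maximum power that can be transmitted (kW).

64.7 kW

J = π(d_o⁴ − d_i⁴)/32 = π(0.0384⁴ − 0.0280⁴)/32 = 1.531×10^-7 m⁴.
T_max = τ_allow·J/r = 6.76×10^7 × 1.531×10^-7 / 0.0192 = 539.1 N·m.
ω = 120 rad/s, so P_max = T_max·ω = 6.469×10^4 W.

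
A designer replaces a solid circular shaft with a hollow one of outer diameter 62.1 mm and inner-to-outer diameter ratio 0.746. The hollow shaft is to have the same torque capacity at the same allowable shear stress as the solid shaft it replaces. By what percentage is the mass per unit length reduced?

43.2 %

Equal τ_max and T ⇒ the solid shaft needs d_s³ = d_o³(1−k⁴), so d_s = 62.1·(1−0.746⁴)^(1/3) = 54.88 mm.
Area ratio A_h/A_s = d_o²(1−k²)/d_s² = (1−k²)/(1−k⁴)^(2/3) = 0.5678.
Mass saving = 1 − 0.5678 = 43.2 %.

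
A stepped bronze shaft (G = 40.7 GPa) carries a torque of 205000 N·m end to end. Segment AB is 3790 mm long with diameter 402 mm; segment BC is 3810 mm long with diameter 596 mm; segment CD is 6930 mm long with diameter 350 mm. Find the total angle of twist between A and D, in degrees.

J_AB = π(0.402)⁴/32 = 2.56×10^-3 m⁴; J_BC = π(0.596)⁴/32 = 0.0124 m⁴; J_CD = π(0.350)⁴/32 = 1.47×10^-3 m⁴.
θ = (T/G)·Σ L_i/J_i = (205000/40.7×10⁹)·(3.79/2.56×10^-3 + 3.81/0.0124 + 6.93/1.47×10^-3) = 0.03269 rad.

1.87°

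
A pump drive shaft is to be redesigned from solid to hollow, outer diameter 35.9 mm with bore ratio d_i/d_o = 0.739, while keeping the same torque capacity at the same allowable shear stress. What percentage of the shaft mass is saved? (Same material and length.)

Equal τ_max and T ⇒ the solid shaft needs d_s³ = d_o³(1−k⁴), so d_s = 35.9·(1−0.739⁴)^(1/3) = 31.90 mm.
Area ratio A_h/A_s = d_o²(1−k²)/d_s² = (1−k²)/(1−k⁴)^(2/3) = 0.5748.
Mass saving = 1 − 0.5748 = 42.5 %.

42.5 %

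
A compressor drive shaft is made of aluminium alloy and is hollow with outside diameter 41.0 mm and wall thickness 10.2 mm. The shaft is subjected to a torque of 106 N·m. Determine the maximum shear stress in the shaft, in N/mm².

J = π(d_o⁴ − d_i⁴)/32 = π(0.0410⁴ − 0.0206⁴)/32 = 2.597×10^-7 m⁴.
τ_max = T·r/J = 106.0 × 0.0205 / 2.597×10^-7 = 8.366×10^6 Pa.

8.37 N/mm²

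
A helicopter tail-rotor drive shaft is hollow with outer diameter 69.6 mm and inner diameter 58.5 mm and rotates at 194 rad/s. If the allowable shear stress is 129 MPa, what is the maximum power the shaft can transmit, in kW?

830 kW

J = π(d_o⁴ − d_i⁴)/32 = π(0.0696⁴ − 0.0585⁴)/32 = 1.154×10^-6 m⁴.
T_max = τ_allow·J/r = 1.29×10^8 × 1.154×10^-6 / 0.0348 = 4278 N·m.
ω = 194 rad/s, so P_max = T_max·ω = 8.299×10^5 W.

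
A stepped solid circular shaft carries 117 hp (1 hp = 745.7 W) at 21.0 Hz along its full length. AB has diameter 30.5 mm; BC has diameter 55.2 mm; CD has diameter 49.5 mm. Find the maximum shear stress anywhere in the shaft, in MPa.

ω = 2π·21.0 = 131.9 rad/s, so T = P/ω = 117×745.7 / 131.9 = 661.2 N·m.
Under the same torque, τ_max = 16T/(πd³) is largest where d is smallest — segment AB (d = 30.5 mm).
τ_max = 16·661.2/(π·(0.0305)³) = 1.187×10^8 Pa.

119 MPa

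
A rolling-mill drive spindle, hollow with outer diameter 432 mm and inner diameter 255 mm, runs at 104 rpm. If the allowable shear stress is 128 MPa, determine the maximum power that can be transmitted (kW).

19400 kW

J = π(d_o⁴ − d_i⁴)/32 = π(0.432⁴ − 0.255⁴)/32 = 3.004×10^-3 m⁴.
T_max = τ_allow·J/r = 1.28×10^8 × 3.004×10^-3 / 0.216 = 1.780e6 N·m.
ω = 2π·104/60 = 10.89 rad/s, so P_max = T_max·ω = 1.939×10^7 W.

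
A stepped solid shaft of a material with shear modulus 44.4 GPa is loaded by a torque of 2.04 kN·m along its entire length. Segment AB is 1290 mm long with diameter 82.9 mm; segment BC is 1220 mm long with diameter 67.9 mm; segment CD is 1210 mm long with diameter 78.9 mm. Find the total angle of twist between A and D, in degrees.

3.11°

J_AB = π(0.0829)⁴/32 = 4.64×10^-6 m⁴; J_BC = π(0.0679)⁴/32 = 2.09×10^-6 m⁴; J_CD = π(0.0789)⁴/32 = 3.80×10^-6 m⁴.
θ = (T/G)·Σ L_i/J_i = (2040/44.4×10⁹)·(1.29/4.64×10^-6 + 1.22/2.09×10^-6 + 1.21/3.80×10^-6) = 0.05426 rad.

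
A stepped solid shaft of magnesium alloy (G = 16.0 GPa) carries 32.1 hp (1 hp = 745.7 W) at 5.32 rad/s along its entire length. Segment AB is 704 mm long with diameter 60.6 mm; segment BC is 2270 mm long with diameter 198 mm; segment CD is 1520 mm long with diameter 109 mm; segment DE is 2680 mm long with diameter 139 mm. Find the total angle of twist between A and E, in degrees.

ω = 5.32 rad/s, so T = P/ω = 32.1×745.7 / 5.320 = 4499 N·m.
J_AB = π(0.0606)⁴/32 = 1.32×10^-6 m⁴; J_BC = π(0.198)⁴/32 = 1.51×10^-4 m⁴; J_CD = π(0.109)⁴/32 = 1.39×10^-5 m⁴; J_DE = π(0.139)⁴/32 = 3.66×10^-5 m⁴.
θ = (T/G)·Σ L_i/J_i = (4499/16.0×10⁹)·(0.704/1.32×10^-6 + 2.27/1.51×10^-4 + 1.52/1.39×10^-5 + 2.68/3.66×10^-5) = 0.2052 rad.

11.8°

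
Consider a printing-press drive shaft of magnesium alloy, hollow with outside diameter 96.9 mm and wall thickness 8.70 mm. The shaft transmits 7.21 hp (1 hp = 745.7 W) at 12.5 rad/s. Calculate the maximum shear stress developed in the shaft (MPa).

ω = 12.5 rad/s, so T = P/ω = 7.21×745.7 / 12.50 = 430.1 N·m.
J = π(d_o⁴ − d_i⁴)/32 = π(0.0969⁴ − 0.0795⁴)/32 = 4.734×10^-6 m⁴.
τ_max = T·r/J = 430.1 × 0.0485 / 4.734×10^-6 = 4.402×10^6 Pa.

4.40 MPa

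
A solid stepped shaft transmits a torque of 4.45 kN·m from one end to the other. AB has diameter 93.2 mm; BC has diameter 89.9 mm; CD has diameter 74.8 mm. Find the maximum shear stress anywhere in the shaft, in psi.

Under the same torque, τ_max = 16T/(πd³) is largest where d is smallest — segment CD (d = 74.8 mm).
τ_max = 16·4450/(π·(0.0748)³) = 5.415×10^7 Pa.

7850 psi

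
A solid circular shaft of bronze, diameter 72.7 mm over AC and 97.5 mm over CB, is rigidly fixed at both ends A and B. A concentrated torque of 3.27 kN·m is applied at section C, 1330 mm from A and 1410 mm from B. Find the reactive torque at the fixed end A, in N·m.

Compatibility: T_A·a/J_AC = T_B·b/J_CB with T_A + T_B = T₀.
J_AC = 2.74×10^-6 m⁴, J_CB = 8.87×10^-6 m⁴, so T_A = T₀·(J_AC/a)/((J_AC/a)+(J_CB/b)) = 807.1 N·m, T_B = 2463 N·m.

807 N·m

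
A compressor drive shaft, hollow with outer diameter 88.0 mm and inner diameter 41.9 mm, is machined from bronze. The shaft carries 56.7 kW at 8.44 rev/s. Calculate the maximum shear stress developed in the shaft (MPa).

8.42 MPa

ω = 2π·8.44 = 53.03 rad/s, so T = P/ω = 56.7×10³ / 53.03 = 1069 N·m.
J = π(d_o⁴ − d_i⁴)/32 = π(0.0880⁴ − 0.0419⁴)/32 = 5.585×10^-6 m⁴.
τ_max = T·r/J = 1069 × 0.0440 / 5.585×10^-6 = 8.424×10^6 Pa.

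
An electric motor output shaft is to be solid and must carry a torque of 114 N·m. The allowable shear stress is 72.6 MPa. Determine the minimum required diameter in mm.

For a solid shaft τ_max = 16T/(πd³), so d = (16T/(π τ_allow))^(1/3) = (16·114.0/(π·7.26×10^7))^(1/3) = 0.02000 m.

20.0 mm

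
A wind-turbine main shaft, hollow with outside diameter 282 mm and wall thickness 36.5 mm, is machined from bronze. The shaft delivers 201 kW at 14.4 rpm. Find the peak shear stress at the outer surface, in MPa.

ω = 2π·14.4/60 = 1.508 rad/s, so T = P/ω = 201×10³ / 1.508 = 133300 N·m.
J = π(d_o⁴ − d_i⁴)/32 = π(0.282⁴ − 0.209⁴)/32 = 4.335×10^-4 m⁴.
τ_max = T·r/J = 133300 × 0.141 / 4.335×10^-4 = 4.335×10^7 Pa.

43.4 MPa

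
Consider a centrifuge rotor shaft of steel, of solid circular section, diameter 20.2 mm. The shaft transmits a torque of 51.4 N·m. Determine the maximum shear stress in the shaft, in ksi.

4.61 ksi

J = πd⁴/32 = π(0.0202)⁴/32 = 1.635×10^-8 m⁴.
τ_max = T·r/J = 51.40 × 0.0101 / 1.635×10^-8 = 3.176×10^7 Pa.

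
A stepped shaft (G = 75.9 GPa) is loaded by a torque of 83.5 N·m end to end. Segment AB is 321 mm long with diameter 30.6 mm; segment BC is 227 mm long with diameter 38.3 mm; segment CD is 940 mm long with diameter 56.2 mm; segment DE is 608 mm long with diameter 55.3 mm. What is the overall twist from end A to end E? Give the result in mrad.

J_AB = π(0.0306)⁴/32 = 8.61×10^-8 m⁴; J_BC = π(0.0383)⁴/32 = 2.11×10^-7 m⁴; J_CD = π(0.0562)⁴/32 = 9.79×10^-7 m⁴; J_DE = π(0.0553)⁴/32 = 9.18×10^-7 m⁴.
θ = (T/G)·Σ L_i/J_i = (83.50/75.9×10⁹)·(0.321/8.61×10^-8 + 0.227/2.11×10^-7 + 0.940/9.79×10^-7 + 0.608/9.18×10^-7) = 7.069×10^-3 rad.

7.07 mrad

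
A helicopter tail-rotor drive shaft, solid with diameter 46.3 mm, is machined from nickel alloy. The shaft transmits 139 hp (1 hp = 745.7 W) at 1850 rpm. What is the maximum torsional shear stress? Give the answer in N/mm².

ω = 2π·1850/60 = 193.7 rad/s, so T = P/ω = 139×745.7 / 193.7 = 535.0 N·m.
J = πd⁴/32 = π(0.0463)⁴/32 = 4.512×10^-7 m⁴.
τ_max = T·r/J = 535.0 × 0.0231 / 4.512×10^-7 = 2.745×10^7 Pa.

27.5 N/mm²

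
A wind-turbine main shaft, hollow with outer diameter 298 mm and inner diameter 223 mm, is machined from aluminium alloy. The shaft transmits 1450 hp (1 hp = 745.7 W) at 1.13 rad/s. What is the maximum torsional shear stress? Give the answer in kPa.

ω = 1.13 rad/s, so T = P/ω = 1450×745.7 / 1.130 = 956900 N·m.
J = π(d_o⁴ − d_i⁴)/32 = π(0.298⁴ − 0.223⁴)/32 = 5.314×10^-4 m⁴.
τ_max = T·r/J = 956900 × 0.149 / 5.314×10^-4 = 2.683×10^8 Pa.

268000 kPa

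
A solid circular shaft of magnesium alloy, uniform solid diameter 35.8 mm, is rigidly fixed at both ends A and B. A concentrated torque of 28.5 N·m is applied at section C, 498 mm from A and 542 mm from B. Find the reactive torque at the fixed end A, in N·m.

With uniform GJ and both ends fixed, compatibility θ_AC = θ_CB gives T_A·a = T_B·b, together with T_A + T_B = T₀.
T_A = T₀·b/(a+b) = 28.50·542/1040 = 14.85 N·m; T_B = 13.65 N·m.

14.9 N·m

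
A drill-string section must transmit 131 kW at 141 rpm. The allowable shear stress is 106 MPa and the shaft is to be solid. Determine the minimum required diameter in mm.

75.3 mm

ω = 2π·141/60 = 14.77 rad/s, so T = P/ω = 131×10³ / 14.77 = 8872 N·m.
For a solid shaft τ_max = 16T/(πd³), so d = (16T/(π τ_allow))^(1/3) = (16·8872/(π·1.06×10^8))^(1/3) = 0.07526 m.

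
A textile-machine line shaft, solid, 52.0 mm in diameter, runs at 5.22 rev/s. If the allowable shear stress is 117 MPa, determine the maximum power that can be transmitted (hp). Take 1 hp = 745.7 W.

142 hp

J = πd⁴/32 = π(0.0520)⁴/32 = 7.178×10^-7 m⁴.
T_max = τ_allow·J/r = 1.17×10^8 × 7.178×10^-7 / 0.0260 = 3230 N·m.
ω = 2π·5.22 = 32.80 rad/s, so P_max = T_max·ω = 1.059×10^5 W.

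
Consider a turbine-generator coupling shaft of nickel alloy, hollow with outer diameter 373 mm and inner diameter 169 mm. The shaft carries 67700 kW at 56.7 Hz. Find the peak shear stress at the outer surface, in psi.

2820 psi

ω = 2π·56.7 = 356.3 rad/s, so T = P/ω = 67700×10³ / 356.3 = 190000 N·m.
J = π(d_o⁴ − d_i⁴)/32 = π(0.373⁴ − 0.169⁴)/32 = 1.820×10^-3 m⁴.
τ_max = T·r/J = 190000 × 0.186 / 1.820×10^-3 = 1.947×10^7 Pa.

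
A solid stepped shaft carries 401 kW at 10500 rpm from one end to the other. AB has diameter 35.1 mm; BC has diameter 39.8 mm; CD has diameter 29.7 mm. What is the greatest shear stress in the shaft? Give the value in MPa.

70.9 MPa

ω = 2π·10500/60 = 1100 rad/s, so T = P/ω = 401×10³ / 1100 = 364.7 N·m.
Under the same torque, τ_max = 16T/(πd³) is largest where d is smallest — segment CD (d = 29.7 mm).
τ_max = 16·364.7/(π·(0.0297)³) = 7.090×10^7 Pa.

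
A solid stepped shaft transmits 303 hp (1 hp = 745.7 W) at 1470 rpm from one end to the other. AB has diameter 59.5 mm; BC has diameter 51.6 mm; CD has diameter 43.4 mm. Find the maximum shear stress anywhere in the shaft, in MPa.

91.4 MPa

ω = 2π·1470/60 = 153.9 rad/s, so T = P/ω = 303×745.7 / 153.9 = 1468 N·m.
Under the same torque, τ_max = 16T/(πd³) is largest where d is smallest — segment CD (d = 43.4 mm).
τ_max = 16·1468/(π·(0.0434)³) = 9.145×10^7 Pa.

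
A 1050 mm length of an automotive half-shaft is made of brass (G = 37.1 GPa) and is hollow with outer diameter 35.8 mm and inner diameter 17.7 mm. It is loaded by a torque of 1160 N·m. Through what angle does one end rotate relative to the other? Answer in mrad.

217 mrad

J = π(d_o⁴ − d_i⁴)/32 = π(0.0358⁴ − 0.0177⁴)/32 = 1.516×10^-7 m⁴.
θ = T·L/(G·J) = 1160 × 1.05 / (37.1×10⁹ × 1.516×10^-7) = 0.2165 rad.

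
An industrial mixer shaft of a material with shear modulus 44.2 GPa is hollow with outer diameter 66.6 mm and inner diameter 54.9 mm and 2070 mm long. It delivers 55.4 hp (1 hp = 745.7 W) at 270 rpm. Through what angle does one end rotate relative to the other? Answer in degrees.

ω = 2π·270/60 = 28.27 rad/s, so T = P/ω = 55.4×745.7 / 28.27 = 1461 N·m.
J = π(d_o⁴ − d_i⁴)/32 = π(0.0666⁴ − 0.0549⁴)/32 = 1.040×10^-6 m⁴.
θ = T·L/(G·J) = 1461 × 2.07 / (44.2×10⁹ × 1.040×10^-6) = 0.06582 rad.

3.77°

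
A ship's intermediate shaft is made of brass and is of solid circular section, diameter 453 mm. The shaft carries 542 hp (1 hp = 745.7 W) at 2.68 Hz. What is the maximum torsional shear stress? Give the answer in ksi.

0.191 ksi

ω = 2π·2.68 = 16.84 rad/s, so T = P/ω = 542×745.7 / 16.84 = 24000 N·m.
J = πd⁴/32 = π(0.453)⁴/32 = 4.134×10^-3 m⁴.
τ_max = T·r/J = 24000 × 0.227 / 4.134×10^-3 = 1.315×10^6 Pa.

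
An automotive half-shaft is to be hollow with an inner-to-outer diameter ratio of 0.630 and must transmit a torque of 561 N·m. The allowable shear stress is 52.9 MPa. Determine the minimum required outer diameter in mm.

For a hollow shaft with d_i/d_o = 0.630: τ_max = 16T/(π d_o³ (1−k⁴)), so d_o = [16T/(π τ_allow (1−k⁴))]^(1/3) = [16·561.0/(π·5.29×10^7·0.8425)]^(1/3) = 0.04002 m.

40.0 mm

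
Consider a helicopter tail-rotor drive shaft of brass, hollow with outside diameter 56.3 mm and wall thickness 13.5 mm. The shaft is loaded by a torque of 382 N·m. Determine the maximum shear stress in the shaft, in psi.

1710 psi

J = π(d_o⁴ − d_i⁴)/32 = π(0.0563⁴ − 0.0293⁴)/32 = 9.140×10^-7 m⁴.
τ_max = T·r/J = 382.0 × 0.0281 / 9.140×10^-7 = 1.177×10^7 Pa.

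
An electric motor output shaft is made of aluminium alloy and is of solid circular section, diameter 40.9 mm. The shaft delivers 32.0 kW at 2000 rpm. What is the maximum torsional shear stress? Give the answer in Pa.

ω = 2π·2000/60 = 209.4 rad/s, so T = P/ω = 32.0×10³ / 209.4 = 152.8 N·m.
J = πd⁴/32 = π(0.0409)⁴/32 = 2.747×10^-7 m⁴.
τ_max = T·r/J = 152.8 × 0.0204 / 2.747×10^-7 = 1.137×10^7 Pa.

1.14e7 Pa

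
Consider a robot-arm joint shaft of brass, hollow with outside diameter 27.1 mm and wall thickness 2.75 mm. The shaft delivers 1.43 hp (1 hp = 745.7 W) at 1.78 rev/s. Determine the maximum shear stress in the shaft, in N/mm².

ω = 2π·1.78 = 11.18 rad/s, so T = P/ω = 1.43×745.7 / 11.18 = 95.35 N·m.
J = π(d_o⁴ − d_i⁴)/32 = π(0.0271⁴ − 0.0216⁴)/32 = 3.158×10^-8 m⁴.
τ_max = T·r/J = 95.35 × 0.0136 / 3.158×10^-8 = 4.091×10^7 Pa.

40.9 N/mm²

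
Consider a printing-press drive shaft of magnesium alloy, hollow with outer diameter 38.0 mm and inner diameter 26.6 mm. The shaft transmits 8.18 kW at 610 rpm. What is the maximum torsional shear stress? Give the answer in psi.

ω = 2π·610/60 = 63.88 rad/s, so T = P/ω = 8.18×10³ / 63.88 = 128.1 N·m.
J = π(d_o⁴ − d_i⁴)/32 = π(0.0380⁴ − 0.0266⁴)/32 = 1.556×10^-7 m⁴.
τ_max = T·r/J = 128.1 × 0.0190 / 1.556×10^-7 = 1.564×10^7 Pa.

2270 psi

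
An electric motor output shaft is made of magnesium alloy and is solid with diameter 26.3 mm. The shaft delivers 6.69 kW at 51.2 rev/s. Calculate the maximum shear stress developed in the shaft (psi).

ω = 2π·51.2 = 321.7 rad/s, so T = P/ω = 6.69×10³ / 321.7 = 20.80 N·m.
J = πd⁴/32 = π(0.0263)⁴/32 = 4.697×10^-8 m⁴.
τ_max = T·r/J = 20.80 × 0.0132 / 4.697×10^-8 = 5.822×10^6 Pa.

844 psi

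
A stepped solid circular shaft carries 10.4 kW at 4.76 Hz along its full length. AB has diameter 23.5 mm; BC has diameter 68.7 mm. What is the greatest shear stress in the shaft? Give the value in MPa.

136 MPa

ω = 2π·4.76 = 29.91 rad/s, so T = P/ω = 10.4×10³ / 29.91 = 347.7 N·m.
Under the same torque, τ_max = 16T/(πd³) is largest where d is smallest — segment AB (d = 23.5 mm).
τ_max = 16·347.7/(π·(0.0235)³) = 1.365×10^8 Pa.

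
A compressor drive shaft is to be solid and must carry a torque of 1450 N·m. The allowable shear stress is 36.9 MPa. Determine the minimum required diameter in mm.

58.5 mm

For a solid shaft τ_max = 16T/(πd³), so d = (16T/(π τ_allow))^(1/3) = (16·1450/(π·3.69×10^7))^(1/3) = 0.05849 m.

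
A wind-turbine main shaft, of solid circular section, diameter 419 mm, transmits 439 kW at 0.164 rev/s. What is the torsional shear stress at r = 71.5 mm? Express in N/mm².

10.1 N/mm²

ω = 2π·0.164 = 1.030 rad/s, so T = P/ω = 439×10³ / 1.030 = 426000 N·m.
J = πd⁴/32 = π(0.419)⁴/32 = 3.026×10^-3 m⁴.
Shear stress varies linearly with radius: τ = T·r/J = 426000 × 0.0715 / 3.026×10^-3 = 1.007×10^7 Pa.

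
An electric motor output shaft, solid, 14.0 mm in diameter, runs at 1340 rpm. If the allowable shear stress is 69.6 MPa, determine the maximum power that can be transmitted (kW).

5.26 kW

J = πd⁴/32 = π(0.0140)⁴/32 = 3.771×10^-9 m⁴.
T_max = τ_allow·J/r = 6.96×10^7 × 3.771×10^-9 / 0.00700 = 37.50 N·m.
ω = 2π·1340/60 = 140.3 rad/s, so P_max = T_max·ω = 5262 W.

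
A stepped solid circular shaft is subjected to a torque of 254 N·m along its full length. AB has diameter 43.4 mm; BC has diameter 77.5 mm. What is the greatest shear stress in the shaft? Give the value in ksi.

2.30 ksi

Under the same torque, τ_max = 16T/(πd³) is largest where d is smallest — segment AB (d = 43.4 mm).
τ_max = 16·254.0/(π·(0.0434)³) = 1.582×10^7 Pa.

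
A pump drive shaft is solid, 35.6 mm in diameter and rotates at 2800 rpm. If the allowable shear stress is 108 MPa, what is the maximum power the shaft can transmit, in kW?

281 kW

J = πd⁴/32 = π(0.0356)⁴/32 = 1.577×10^-7 m⁴.
T_max = τ_allow·J/r = 1.08×10^8 × 1.577×10^-7 / 0.0178 = 956.8 N·m.
ω = 2π·2800/60 = 293.2 rad/s, so P_max = T_max·ω = 2.805×10^5 W.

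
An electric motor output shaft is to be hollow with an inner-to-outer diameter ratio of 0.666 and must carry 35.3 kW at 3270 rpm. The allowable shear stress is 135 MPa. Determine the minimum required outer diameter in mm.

ω = 2π·3270/60 = 342.4 rad/s, so T = P/ω = 35.3×10³ / 342.4 = 103.1 N·m.
For a hollow shaft with d_i/d_o = 0.666: τ_max = 16T/(π d_o³ (1−k⁴)), so d_o = [16T/(π τ_allow (1−k⁴))]^(1/3) = [16·103.1/(π·1.35×10^8·0.8033)]^(1/3) = 0.01692 m.

16.9 mm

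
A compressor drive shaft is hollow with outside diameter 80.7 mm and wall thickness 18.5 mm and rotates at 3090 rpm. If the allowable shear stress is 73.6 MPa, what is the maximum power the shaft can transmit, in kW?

2250 kW

J = π(d_o⁴ − d_i⁴)/32 = π(0.0807⁴ − 0.0437⁴)/32 = 3.806×10^-6 m⁴.
T_max = τ_allow·J/r = 7.36×10^7 × 3.806×10^-6 / 0.0404 = 6942 N·m.
ω = 2π·3090/60 = 323.6 rad/s, so P_max = T_max·ω = 2.246×10^6 W.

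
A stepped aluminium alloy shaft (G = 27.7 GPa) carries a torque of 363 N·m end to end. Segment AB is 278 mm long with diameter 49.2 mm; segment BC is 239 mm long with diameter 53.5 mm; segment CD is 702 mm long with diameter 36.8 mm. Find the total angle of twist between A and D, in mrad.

61.3 mrad

J_AB = π(0.0492)⁴/32 = 5.75×10^-7 m⁴; J_BC = π(0.0535)⁴/32 = 8.04×10^-7 m⁴; J_CD = π(0.0368)⁴/32 = 1.80×10^-7 m⁴.
θ = (T/G)·Σ L_i/J_i = (363.0/27.7×10⁹)·(0.278/5.75×10^-7 + 0.239/8.04×10^-7 + 0.702/1.80×10^-7) = 0.06132 rad.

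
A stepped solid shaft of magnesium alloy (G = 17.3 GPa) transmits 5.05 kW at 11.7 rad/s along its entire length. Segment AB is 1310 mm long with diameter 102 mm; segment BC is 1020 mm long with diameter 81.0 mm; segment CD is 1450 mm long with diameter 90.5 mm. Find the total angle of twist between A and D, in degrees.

0.836°

ω = 11.7 rad/s, so T = P/ω = 5.05×10³ / 11.70 = 431.6 N·m.
J_AB = π(0.102)⁴/32 = 1.06×10^-5 m⁴; J_BC = π(0.0810)⁴/32 = 4.23×10^-6 m⁴; J_CD = π(0.0905)⁴/32 = 6.59×10^-6 m⁴.
θ = (T/G)·Σ L_i/J_i = (431.6/17.3×10⁹)·(1.31/1.06×10^-5 + 1.02/4.23×10^-6 + 1.45/6.59×10^-6) = 0.01459 rad.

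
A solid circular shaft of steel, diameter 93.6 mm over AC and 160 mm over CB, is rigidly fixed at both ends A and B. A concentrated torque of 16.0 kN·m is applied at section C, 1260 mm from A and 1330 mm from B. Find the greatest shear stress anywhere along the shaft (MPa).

17.7 MPa

Compatibility: T_A·a/J_AC = T_B·b/J_CB with T_A + T_B = T₀.
J_AC = 7.54×10^-6 m⁴, J_CB = 6.43×10^-5 m⁴, so T_A = T₀·(J_AC/a)/((J_AC/a)+(J_CB/b)) = 1760 N·m, T_B = 14240 N·m.
τ in each portion: τ_AC = 1.09×10^7 Pa, τ_CB = 1.77×10^7 Pa; maximum is in CB.
τ_max = T_CB·r/J = 14240·0.0800/6.43×10^-5 = 1.771×10^7 Pa.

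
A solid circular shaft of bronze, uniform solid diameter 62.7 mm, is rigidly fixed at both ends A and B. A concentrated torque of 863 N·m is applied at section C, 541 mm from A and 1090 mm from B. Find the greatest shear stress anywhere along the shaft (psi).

1730 psi

With uniform GJ and both ends fixed, compatibility θ_AC = θ_CB gives T_A·a = T_B·b, together with T_A + T_B = T₀.
T_A = T₀·b/(a+b) = 863.0·1090/1631 = 576.7 N·m; T_B = 286.3 N·m.
τ in each portion: τ_AC = 1.19×10^7 Pa, τ_CB = 5.91×10^6 Pa; maximum is in AC.
τ_max = T_AC·r/J = 576.7·0.0314/1.52×10^-6 = 1.192×10^7 Pa.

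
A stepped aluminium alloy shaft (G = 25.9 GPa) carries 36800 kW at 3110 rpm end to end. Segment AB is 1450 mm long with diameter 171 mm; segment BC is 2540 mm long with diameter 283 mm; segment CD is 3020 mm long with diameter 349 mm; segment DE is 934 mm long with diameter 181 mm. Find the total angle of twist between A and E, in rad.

ω = 2π·3110/60 = 325.7 rad/s, so T = P/ω = 36800×10³ / 325.7 = 113000 N·m.
J_AB = π(0.171)⁴/32 = 8.39×10^-5 m⁴; J_BC = π(0.283)⁴/32 = 6.30×10^-4 m⁴; J_CD = π(0.349)⁴/32 = 1.46×10^-3 m⁴; J_DE = π(0.181)⁴/32 = 1.05×10^-4 m⁴.
θ = (T/G)·Σ L_i/J_i = (113000/25.9×10⁹)·(1.45/8.39×10^-5 + 2.54/6.30×10^-4 + 3.02/1.46×10^-3 + 0.934/1.05×10^-4) = 0.1407 rad.

0.141 rad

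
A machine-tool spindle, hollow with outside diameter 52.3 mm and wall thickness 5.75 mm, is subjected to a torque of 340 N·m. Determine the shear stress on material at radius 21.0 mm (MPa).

15.4 MPa

J = π(d_o⁴ − d_i⁴)/32 = π(0.0523⁴ − 0.0408⁴)/32 = 4.625×10^-7 m⁴.
Shear stress varies linearly with radius: τ = T·r/J = 340.0 × 0.0210 / 4.625×10^-7 = 1.544×10^7 Pa.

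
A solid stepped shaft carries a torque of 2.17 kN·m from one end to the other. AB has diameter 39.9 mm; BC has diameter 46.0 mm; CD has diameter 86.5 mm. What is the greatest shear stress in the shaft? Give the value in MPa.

Under the same torque, τ_max = 16T/(πd³) is largest where d is smallest — segment AB (d = 39.9 mm).
τ_max = 16·2170/(π·(0.0399)³) = 1.740×10^8 Pa.

174 MPa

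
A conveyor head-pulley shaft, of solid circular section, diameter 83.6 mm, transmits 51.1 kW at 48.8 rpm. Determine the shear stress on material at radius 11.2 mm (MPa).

23.4 MPa

ω = 2π·48.8/60 = 5.110 rad/s, so T = P/ω = 51.1×10³ / 5.110 = 9999 N·m.
J = πd⁴/32 = π(0.0836)⁴/32 = 4.795×10^-6 m⁴.
Shear stress varies linearly with radius: τ = T·r/J = 9999 × 0.0112 / 4.795×10^-6 = 2.335×10^7 Pa.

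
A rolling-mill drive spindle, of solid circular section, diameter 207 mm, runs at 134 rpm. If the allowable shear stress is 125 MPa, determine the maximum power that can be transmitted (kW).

J = πd⁴/32 = π(0.207)⁴/32 = 1.803×10^-4 m⁴.
T_max = τ_allow·J/r = 1.25×10^8 × 1.803×10^-4 / 0.103 = 217700 N·m.
ω = 2π·134/60 = 14.03 rad/s, so P_max = T_max·ω = 3.055×10^6 W.

3050 kW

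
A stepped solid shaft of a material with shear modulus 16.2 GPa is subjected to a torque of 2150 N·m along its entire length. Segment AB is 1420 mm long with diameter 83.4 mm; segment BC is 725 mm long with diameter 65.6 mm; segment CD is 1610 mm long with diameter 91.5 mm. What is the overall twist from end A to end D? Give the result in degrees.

7.08°

J_AB = π(0.0834)⁴/32 = 4.75×10^-6 m⁴; J_BC = π(0.0656)⁴/32 = 1.82×10^-6 m⁴; J_CD = π(0.0915)⁴/32 = 6.88×10^-6 m⁴.
θ = (T/G)·Σ L_i/J_i = (2150/16.2×10⁹)·(1.42/4.75×10^-6 + 0.725/1.82×10^-6 + 1.61/6.88×10^-6) = 0.1237 rad.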